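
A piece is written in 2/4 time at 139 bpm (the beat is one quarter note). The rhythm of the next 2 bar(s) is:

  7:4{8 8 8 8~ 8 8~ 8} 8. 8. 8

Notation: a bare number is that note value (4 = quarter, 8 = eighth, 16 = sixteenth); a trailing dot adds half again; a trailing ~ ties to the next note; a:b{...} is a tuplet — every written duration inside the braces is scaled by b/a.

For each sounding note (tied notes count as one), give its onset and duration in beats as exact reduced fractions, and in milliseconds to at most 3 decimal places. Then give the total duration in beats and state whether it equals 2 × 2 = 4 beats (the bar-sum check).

1) 0.0ms=0b +123.33ms=2/7b
2) 123.33ms=2/7b +123.33ms=2/7b
3) 246.66ms=4/7b +123.33ms=2/7b
4) 369.99ms=6/7b +246.66ms=4/7b
5) 616.65ms=10/7b +246.66ms=4/7b
6) 863.309ms=2b +323.741ms=3/4b
7) 1187.05ms=11/4b +323.741ms=3/4b
8) 1510.791ms=7/2b +215.827ms=1/2b
Σ=4b of 4 (139bpm 2/4) — PASS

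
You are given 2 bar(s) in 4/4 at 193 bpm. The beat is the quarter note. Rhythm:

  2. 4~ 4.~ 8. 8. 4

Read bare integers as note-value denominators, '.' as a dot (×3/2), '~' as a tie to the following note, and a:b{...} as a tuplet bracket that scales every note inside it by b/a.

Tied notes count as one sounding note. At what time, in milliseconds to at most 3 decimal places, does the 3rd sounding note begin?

1. 0.0ms @ 0 + 932.642ms (3)
2. 932.642ms @ 3 + 1010.363ms (13/4)
3. 1943.005ms @ 25/4 + 233.161ms (3/4)
4. 2176.166ms @ 7 + 310.881ms (1)

note 3 onset = 25/4b = 1943.005ms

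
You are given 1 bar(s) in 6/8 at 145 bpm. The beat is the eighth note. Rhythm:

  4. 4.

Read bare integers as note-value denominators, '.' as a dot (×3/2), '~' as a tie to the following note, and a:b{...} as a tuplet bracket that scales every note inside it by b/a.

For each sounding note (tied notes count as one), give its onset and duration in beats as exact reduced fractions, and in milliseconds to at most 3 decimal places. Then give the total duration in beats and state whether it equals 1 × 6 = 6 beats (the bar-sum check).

1) 0.0ms=0b +1241.379ms=3b
2) 1241.379ms=3b +1241.379ms=3b
Σ=6b of 6 (145bpm 6/8) — PASS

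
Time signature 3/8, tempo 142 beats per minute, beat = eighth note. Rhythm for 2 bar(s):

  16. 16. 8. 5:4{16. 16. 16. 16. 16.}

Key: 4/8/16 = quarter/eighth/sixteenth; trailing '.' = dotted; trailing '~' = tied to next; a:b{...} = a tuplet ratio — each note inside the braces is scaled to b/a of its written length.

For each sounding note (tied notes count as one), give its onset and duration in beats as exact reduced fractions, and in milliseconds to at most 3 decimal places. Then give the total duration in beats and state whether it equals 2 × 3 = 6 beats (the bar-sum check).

1) 0.0ms=0b +316.901ms=3/4b
2) 316.901ms=3/4b +316.901ms=3/4b
3) 633.803ms=3/2b +633.803ms=3/2b
4) 1267.606ms=3b +253.521ms=3/5b
5) 1521.127ms=18/5b +253.521ms=3/5b
6) 1774.648ms=21/5b +253.521ms=3/5b
7) 2028.169ms=24/5b +253.521ms=3/5b
8) 2281.69ms=27/5b +253.521ms=3/5b
Σ=6b of 6 (142bpm 3/8) — PASS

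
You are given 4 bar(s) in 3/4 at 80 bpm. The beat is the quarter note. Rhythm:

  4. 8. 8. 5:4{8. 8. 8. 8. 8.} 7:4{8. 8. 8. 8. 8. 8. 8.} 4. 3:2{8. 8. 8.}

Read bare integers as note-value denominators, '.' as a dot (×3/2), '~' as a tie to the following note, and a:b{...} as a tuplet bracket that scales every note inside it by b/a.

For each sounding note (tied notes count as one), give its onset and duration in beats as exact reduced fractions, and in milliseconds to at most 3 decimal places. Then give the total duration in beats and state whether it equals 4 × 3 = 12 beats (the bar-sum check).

1) 0.0ms=0b +1125.0ms=3/2b
2) 1125.0ms=3/2b +562.5ms=3/4b
3) 1687.5ms=9/4b +562.5ms=3/4b
4) 2250.0ms=3b +450.0ms=3/5b
5) 2700.0ms=18/5b +450.0ms=3/5b
6) 3150.0ms=21/5b +450.0ms=3/5b
7) 3600.0ms=24/5b +450.0ms=3/5b
8) 4050.0ms=27/5b +450.0ms=3/5b
9) 4500.0ms=6b +321.429ms=3/7b
10) 4821.429ms=45/7b +321.429ms=3/7b
11) 5142.857ms=48/7b +321.429ms=3/7b
12) 5464.286ms=51/7b +321.429ms=3/7b
13) 5785.714ms=54/7b +321.429ms=3/7b
14) 6107.143ms=57/7b +321.429ms=3/7b
15) 6428.571ms=60/7b +321.429ms=3/7b
16) 6750.0ms=9b +1125.0ms=3/2b
17) 7875.0ms=21/2b +375.0ms=1/2b
18) 8250.0ms=11b +375.0ms=1/2b
19) 8625.0ms=23/2b +375.0ms=1/2b
Σ=12b of 12 (80bpm 3/4) — PASS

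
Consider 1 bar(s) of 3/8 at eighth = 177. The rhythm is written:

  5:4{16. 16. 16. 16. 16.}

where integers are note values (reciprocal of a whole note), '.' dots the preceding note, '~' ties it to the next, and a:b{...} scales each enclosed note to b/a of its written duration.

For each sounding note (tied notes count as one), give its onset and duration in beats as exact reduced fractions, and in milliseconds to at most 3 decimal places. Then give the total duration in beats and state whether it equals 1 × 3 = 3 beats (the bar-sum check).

1) 0.0ms=0b +203.39ms=3/5b
2) 203.39ms=3/5b +203.39ms=3/5b
3) 406.78ms=6/5b +203.39ms=3/5b
4) 610.169ms=9/5b +203.39ms=3/5b
5) 813.559ms=12/5b +203.39ms=3/5b
Σ=3b of 3 (177bpm 3/8) — PASS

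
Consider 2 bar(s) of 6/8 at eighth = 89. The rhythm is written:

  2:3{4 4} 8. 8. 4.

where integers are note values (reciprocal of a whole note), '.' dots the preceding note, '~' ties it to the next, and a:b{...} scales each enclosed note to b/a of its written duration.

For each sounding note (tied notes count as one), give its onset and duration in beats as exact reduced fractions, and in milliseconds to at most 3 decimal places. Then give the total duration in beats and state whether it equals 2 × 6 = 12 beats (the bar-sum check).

1) 0.0ms=0b +2022.472ms=3b
2) 2022.472ms=3b +2022.472ms=3b
3) 4044.944ms=6b +1011.236ms=3/2b
4) 5056.18ms=15/2b +1011.236ms=3/2b
5) 6067.416ms=9b +2022.472ms=3b
Σ=12b of 12 (89bpm 6/8) — PASS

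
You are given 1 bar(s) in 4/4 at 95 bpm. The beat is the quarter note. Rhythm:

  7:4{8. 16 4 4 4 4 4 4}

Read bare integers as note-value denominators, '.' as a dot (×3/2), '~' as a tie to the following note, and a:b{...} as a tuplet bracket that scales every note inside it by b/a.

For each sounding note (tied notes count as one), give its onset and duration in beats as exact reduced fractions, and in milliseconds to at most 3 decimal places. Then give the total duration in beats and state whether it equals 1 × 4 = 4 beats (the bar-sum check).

1) 0.0ms=0b +270.677ms=3/7b
2) 270.677ms=3/7b +90.226ms=1/7b
3) 360.902ms=4/7b +360.902ms=4/7b
4) 721.805ms=8/7b +360.902ms=4/7b
5) 1082.707ms=12/7b +360.902ms=4/7b
6) 1443.609ms=16/7b +360.902ms=4/7b
7) 1804.511ms=20/7b +360.902ms=4/7b
8) 2165.414ms=24/7b +360.902ms=4/7b
Σ=4b of 4 (95bpm 4/4) — PASS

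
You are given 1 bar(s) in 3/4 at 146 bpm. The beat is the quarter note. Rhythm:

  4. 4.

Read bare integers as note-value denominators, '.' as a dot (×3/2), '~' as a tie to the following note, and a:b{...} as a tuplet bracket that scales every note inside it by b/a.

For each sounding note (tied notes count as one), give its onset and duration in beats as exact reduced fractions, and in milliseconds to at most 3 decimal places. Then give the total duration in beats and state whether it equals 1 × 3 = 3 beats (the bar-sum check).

1) 0.0ms=0b +616.438ms=3/2b
2) 616.438ms=3/2b +616.438ms=3/2b
Σ=3b of 3 (146bpm 3/4) — PASS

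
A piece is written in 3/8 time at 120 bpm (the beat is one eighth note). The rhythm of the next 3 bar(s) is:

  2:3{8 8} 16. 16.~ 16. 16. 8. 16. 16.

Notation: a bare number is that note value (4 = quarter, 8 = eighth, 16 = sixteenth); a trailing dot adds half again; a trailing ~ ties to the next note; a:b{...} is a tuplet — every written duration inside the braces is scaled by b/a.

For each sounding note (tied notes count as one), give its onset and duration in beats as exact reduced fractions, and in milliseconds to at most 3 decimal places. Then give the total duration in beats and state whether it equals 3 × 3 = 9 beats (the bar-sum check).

1) 0.0ms=0b +750.0ms=3/2b
2) 750.0ms=3/2b +750.0ms=3/2b
3) 1500.0ms=3b +375.0ms=3/4b
4) 1875.0ms=15/4b +750.0ms=3/2b
5) 2625.0ms=21/4b +375.0ms=3/4b
6) 3000.0ms=6b +750.0ms=3/2b
7) 3750.0ms=15/2b +375.0ms=3/4b
8) 4125.0ms=33/4b +375.0ms=3/4b
Σ=9b of 9 (120bpm 3/8) — PASS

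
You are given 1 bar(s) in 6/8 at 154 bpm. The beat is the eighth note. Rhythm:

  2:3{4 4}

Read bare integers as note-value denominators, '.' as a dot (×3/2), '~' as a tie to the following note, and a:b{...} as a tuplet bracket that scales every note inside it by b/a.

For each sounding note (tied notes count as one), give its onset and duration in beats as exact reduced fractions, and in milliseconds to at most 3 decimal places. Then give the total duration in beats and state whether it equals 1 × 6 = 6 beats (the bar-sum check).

1) 0.0ms=0b +1168.831ms=3b
2) 1168.831ms=3b +1168.831ms=3b
Σ=6b of 6 (154bpm 6/8) — PASS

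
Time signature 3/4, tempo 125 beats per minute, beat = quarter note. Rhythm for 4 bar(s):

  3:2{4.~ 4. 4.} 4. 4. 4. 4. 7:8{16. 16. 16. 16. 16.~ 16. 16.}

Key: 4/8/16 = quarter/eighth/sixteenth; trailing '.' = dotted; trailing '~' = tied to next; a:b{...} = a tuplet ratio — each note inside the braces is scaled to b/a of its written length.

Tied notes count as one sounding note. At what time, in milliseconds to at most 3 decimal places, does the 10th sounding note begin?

note 10 onset = 72/7b = 4937.143ms

1. 0.0ms @ 0 + 960.0ms (2)
2. 960.0ms @ 2 + 480.0ms (1)
3. 1440.0ms @ 3 + 720.0ms (3/2)
4. 2160.0ms @ 9/2 + 720.0ms (3/2)
5. 2880.0ms @ 6 + 720.0ms (3/2)
6. 3600.0ms @ 15/2 + 720.0ms (3/2)
7. 4320.0ms @ 9 + 205.714ms (3/7)
8. 4525.714ms @ 66/7 + 205.714ms (3/7)
9. 4731.429ms @ 69/7 + 205.714ms (3/7)
10. 4937.143ms @ 72/7 + 205.714ms (3/7)
11. 5142.857ms @ 75/7 + 411.429ms (6/7)
12. 5554.286ms @ 81/7 + 205.714ms (3/7)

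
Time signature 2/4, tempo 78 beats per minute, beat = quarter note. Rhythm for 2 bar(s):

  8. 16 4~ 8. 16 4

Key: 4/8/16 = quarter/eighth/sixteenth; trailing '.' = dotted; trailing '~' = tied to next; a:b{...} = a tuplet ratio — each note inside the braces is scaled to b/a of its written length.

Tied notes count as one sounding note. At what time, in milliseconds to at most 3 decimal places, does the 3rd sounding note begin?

note 3 onset = 1b = 769.231ms

1. 0.0ms @ 0 + 576.923ms (3/4)
2. 576.923ms @ 3/4 + 192.308ms (1/4)
3. 769.231ms @ 1 + 1346.154ms (7/4)
4. 2115.385ms @ 11/4 + 192.308ms (1/4)
5. 2307.692ms @ 3 + 769.231ms (1)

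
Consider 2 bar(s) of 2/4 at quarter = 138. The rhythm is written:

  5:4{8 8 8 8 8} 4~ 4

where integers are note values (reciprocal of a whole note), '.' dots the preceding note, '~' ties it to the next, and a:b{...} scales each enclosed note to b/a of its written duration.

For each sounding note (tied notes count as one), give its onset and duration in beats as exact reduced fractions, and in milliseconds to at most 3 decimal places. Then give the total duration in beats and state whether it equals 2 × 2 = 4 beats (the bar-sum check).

1) 0.0ms=0b +173.913ms=2/5b
2) 173.913ms=2/5b +173.913ms=2/5b
3) 347.826ms=4/5b +173.913ms=2/5b
4) 521.739ms=6/5b +173.913ms=2/5b
5) 695.652ms=8/5b +173.913ms=2/5b
6) 869.565ms=2b +869.565ms=2b
Σ=4b of 4 (138bpm 2/4) — PASS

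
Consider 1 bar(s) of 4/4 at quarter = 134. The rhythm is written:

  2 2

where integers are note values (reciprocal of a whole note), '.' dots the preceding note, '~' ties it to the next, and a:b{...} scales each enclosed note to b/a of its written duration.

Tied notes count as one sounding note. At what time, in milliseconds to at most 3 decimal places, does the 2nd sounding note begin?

note 2 onset = 2b = 895.522ms

1. 0.0ms @ 0 + 895.522ms (2)
2. 895.522ms @ 2 + 895.522ms (2)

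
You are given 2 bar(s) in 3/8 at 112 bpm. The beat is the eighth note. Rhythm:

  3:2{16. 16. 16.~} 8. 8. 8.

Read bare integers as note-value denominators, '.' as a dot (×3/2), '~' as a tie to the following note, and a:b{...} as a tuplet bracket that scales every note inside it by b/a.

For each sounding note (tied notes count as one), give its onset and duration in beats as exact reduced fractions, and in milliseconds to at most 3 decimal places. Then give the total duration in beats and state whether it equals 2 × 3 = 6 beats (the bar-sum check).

1) 0.0ms=0b +267.857ms=1/2b
2) 267.857ms=1/2b +267.857ms=1/2b
3) 535.714ms=1b +1071.429ms=2b
4) 1607.143ms=3b +803.571ms=3/2b
5) 2410.714ms=9/2b +803.571ms=3/2b
Σ=6b of 6 (112bpm 3/8) — PASS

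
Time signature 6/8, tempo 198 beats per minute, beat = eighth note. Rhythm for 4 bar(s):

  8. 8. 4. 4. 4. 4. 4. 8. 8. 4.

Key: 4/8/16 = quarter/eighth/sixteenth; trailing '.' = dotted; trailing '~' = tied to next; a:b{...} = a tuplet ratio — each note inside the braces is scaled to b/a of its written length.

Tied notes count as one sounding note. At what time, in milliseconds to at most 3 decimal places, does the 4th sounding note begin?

note 4 onset = 6b = 1818.182ms

1. 0.0ms @ 0 + 454.545ms (3/2)
2. 454.545ms @ 3/2 + 454.545ms (3/2)
3. 909.091ms @ 3 + 909.091ms (3)
4. 1818.182ms @ 6 + 909.091ms (3)
5. 2727.273ms @ 9 + 909.091ms (3)
6. 3636.364ms @ 12 + 909.091ms (3)
7. 4545.455ms @ 15 + 909.091ms (3)
8. 5454.545ms @ 18 + 454.545ms (3/2)
9. 5909.091ms @ 39/2 + 454.545ms (3/2)
10. 6363.636ms @ 21 + 909.091ms (3)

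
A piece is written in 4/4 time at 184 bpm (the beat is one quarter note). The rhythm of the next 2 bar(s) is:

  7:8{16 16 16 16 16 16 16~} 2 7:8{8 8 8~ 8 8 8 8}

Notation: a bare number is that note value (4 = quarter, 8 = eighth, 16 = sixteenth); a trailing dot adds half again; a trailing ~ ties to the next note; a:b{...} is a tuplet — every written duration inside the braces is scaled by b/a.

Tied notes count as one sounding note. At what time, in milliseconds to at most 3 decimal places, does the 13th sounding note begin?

note 13 onset = 52/7b = 2422.36ms

1. 0.0ms @ 0 + 93.168ms (2/7)
2. 93.168ms @ 2/7 + 93.168ms (2/7)
3. 186.335ms @ 4/7 + 93.168ms (2/7)
4. 279.503ms @ 6/7 + 93.168ms (2/7)
5. 372.671ms @ 8/7 + 93.168ms (2/7)
6. 465.839ms @ 10/7 + 93.168ms (2/7)
7. 559.006ms @ 12/7 + 745.342ms (16/7)
8. 1304.348ms @ 4 + 186.335ms (4/7)
9. 1490.683ms @ 32/7 + 186.335ms (4/7)
10. 1677.019ms @ 36/7 + 372.671ms (8/7)
11. 2049.689ms @ 44/7 + 186.335ms (4/7)
12. 2236.025ms @ 48/7 + 186.335ms (4/7)
13. 2422.36ms @ 52/7 + 186.335ms (4/7)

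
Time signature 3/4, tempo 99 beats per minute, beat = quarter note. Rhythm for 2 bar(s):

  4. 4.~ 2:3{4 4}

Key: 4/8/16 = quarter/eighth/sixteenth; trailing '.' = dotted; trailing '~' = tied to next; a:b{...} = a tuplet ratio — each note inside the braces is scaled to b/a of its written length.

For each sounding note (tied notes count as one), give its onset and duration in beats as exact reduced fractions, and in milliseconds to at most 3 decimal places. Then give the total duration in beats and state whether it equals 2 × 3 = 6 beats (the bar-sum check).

1) 0.0ms=0b +909.091ms=3/2b
2) 909.091ms=3/2b +1818.182ms=3b
3) 2727.273ms=9/2b +909.091ms=3/2b
Σ=6b of 6 (99bpm 3/4) — PASS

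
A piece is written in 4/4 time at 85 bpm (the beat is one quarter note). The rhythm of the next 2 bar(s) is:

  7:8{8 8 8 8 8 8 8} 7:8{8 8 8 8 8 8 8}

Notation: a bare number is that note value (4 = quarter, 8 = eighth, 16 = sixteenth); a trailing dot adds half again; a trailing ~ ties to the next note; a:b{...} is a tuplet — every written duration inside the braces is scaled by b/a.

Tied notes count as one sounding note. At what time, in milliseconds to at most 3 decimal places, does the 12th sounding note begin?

note 12 onset = 44/7b = 4436.975ms

1. 0.0ms @ 0 + 403.361ms (4/7)
2. 403.361ms @ 4/7 + 403.361ms (4/7)
3. 806.723ms @ 8/7 + 403.361ms (4/7)
4. 1210.084ms @ 12/7 + 403.361ms (4/7)
5. 1613.445ms @ 16/7 + 403.361ms (4/7)
6. 2016.807ms @ 20/7 + 403.361ms (4/7)
7. 2420.168ms @ 24/7 + 403.361ms (4/7)
8. 2823.529ms @ 4 + 403.361ms (4/7)
9. 3226.891ms @ 32/7 + 403.361ms (4/7)
10. 3630.252ms @ 36/7 + 403.361ms (4/7)
11. 4033.613ms @ 40/7 + 403.361ms (4/7)
12. 4436.975ms @ 44/7 + 403.361ms (4/7)
13. 4840.336ms @ 48/7 + 403.361ms (4/7)
14. 5243.697ms @ 52/7 + 403.361ms (4/7)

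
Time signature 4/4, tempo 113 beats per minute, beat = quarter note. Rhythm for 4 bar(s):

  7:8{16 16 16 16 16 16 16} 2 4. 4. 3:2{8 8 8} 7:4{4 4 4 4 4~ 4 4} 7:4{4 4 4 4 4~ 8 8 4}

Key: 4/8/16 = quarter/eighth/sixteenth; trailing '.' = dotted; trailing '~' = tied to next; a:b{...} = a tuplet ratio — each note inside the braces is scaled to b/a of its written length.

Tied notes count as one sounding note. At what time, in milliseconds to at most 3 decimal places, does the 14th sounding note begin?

1. 0.0ms @ 0 + 151.707ms (2/7)
2. 151.707ms @ 2/7 + 151.707ms (2/7)
3. 303.413ms @ 4/7 + 151.707ms (2/7)
4. 455.12ms @ 6/7 + 151.707ms (2/7)
5. 606.827ms @ 8/7 + 151.707ms (2/7)
6. 758.534ms @ 10/7 + 151.707ms (2/7)
7. 910.24ms @ 12/7 + 151.707ms (2/7)
8. 1061.947ms @ 2 + 1061.947ms (2)
9. 2123.894ms @ 4 + 796.46ms (3/2)
10. 2920.354ms @ 11/2 + 796.46ms (3/2)
11. 3716.814ms @ 7 + 176.991ms (1/3)
12. 3893.805ms @ 22/3 + 176.991ms (1/3)
13. 4070.796ms @ 23/3 + 176.991ms (1/3)
14. 4247.788ms @ 8 + 303.413ms (4/7)
15. 4551.201ms @ 60/7 + 303.413ms (4/7)
16. 4854.614ms @ 64/7 + 303.413ms (4/7)
17. 5158.028ms @ 68/7 + 303.413ms (4/7)
18. 5461.441ms @ 72/7 + 606.827ms (8/7)
19. 6068.268ms @ 80/7 + 303.413ms (4/7)
20. 6371.681ms @ 12 + 303.413ms (4/7)
21. 6675.095ms @ 88/7 + 303.413ms (4/7)
22. 6978.508ms @ 92/7 + 303.413ms (4/7)
23. 7281.922ms @ 96/7 + 303.413ms (4/7)
24. 7585.335ms @ 100/7 + 455.12ms (6/7)
25. 8040.455ms @ 106/7 + 151.707ms (2/7)
26. 8192.162ms @ 108/7 + 303.413ms (4/7)

note 14 onset = 8b = 4247.788ms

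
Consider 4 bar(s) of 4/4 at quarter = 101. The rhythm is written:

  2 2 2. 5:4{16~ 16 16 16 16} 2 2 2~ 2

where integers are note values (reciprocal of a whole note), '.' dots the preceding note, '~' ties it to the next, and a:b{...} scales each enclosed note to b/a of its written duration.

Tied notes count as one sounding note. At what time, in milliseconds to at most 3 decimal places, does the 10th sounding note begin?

note 10 onset = 12b = 7128.713ms

1. 0.0ms @ 0 + 1188.119ms (2)
2. 1188.119ms @ 2 + 1188.119ms (2)
3. 2376.238ms @ 4 + 1782.178ms (3)
4. 4158.416ms @ 7 + 237.624ms (2/5)
5. 4396.04ms @ 37/5 + 118.812ms (1/5)
6. 4514.851ms @ 38/5 + 118.812ms (1/5)
7. 4633.663ms @ 39/5 + 118.812ms (1/5)
8. 4752.475ms @ 8 + 1188.119ms (2)
9. 5940.594ms @ 10 + 1188.119ms (2)
10. 7128.713ms @ 12 + 2376.238ms (4)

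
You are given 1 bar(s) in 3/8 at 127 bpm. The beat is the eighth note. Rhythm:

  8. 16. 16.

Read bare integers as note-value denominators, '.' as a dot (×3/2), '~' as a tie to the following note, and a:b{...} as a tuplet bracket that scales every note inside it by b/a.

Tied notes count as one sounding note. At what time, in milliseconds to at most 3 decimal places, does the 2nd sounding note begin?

1. 0.0ms @ 0 + 708.661ms (3/2)
2. 708.661ms @ 3/2 + 354.331ms (3/4)
3. 1062.992ms @ 9/4 + 354.331ms (3/4)

note 2 onset = 3/2b = 708.661ms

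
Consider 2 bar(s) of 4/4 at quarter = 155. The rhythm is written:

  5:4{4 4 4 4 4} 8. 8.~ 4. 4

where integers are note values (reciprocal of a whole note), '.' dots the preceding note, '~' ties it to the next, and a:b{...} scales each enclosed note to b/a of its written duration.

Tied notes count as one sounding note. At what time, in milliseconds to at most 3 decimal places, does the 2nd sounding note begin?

note 2 onset = 4/5b = 309.677ms

1. 0.0ms @ 0 + 309.677ms (4/5)
2. 309.677ms @ 4/5 + 309.677ms (4/5)
3. 619.355ms @ 8/5 + 309.677ms (4/5)
4. 929.032ms @ 12/5 + 309.677ms (4/5)
5. 1238.71ms @ 16/5 + 309.677ms (4/5)
6. 1548.387ms @ 4 + 290.323ms (3/4)
7. 1838.71ms @ 19/4 + 870.968ms (9/4)
8. 2709.677ms @ 7 + 387.097ms (1)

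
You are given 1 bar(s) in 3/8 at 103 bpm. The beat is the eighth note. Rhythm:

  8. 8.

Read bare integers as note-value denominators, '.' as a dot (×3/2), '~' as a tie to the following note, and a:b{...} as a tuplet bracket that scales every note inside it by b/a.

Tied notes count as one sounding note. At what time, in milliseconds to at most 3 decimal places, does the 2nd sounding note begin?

note 2 onset = 3/2b = 873.786ms

1. 0.0ms @ 0 + 873.786ms (3/2)
2. 873.786ms @ 3/2 + 873.786ms (3/2)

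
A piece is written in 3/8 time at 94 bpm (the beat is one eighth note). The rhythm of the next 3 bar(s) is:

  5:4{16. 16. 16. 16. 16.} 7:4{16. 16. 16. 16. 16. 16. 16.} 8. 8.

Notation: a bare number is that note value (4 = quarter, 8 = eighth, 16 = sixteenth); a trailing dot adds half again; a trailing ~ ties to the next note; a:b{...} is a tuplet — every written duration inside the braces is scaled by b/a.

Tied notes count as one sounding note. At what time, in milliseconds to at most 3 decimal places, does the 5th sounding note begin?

note 5 onset = 12/5b = 1531.915ms

1. 0.0ms @ 0 + 382.979ms (3/5)
2. 382.979ms @ 3/5 + 382.979ms (3/5)
3. 765.957ms @ 6/5 + 382.979ms (3/5)
4. 1148.936ms @ 9/5 + 382.979ms (3/5)
5. 1531.915ms @ 12/5 + 382.979ms (3/5)
6. 1914.894ms @ 3 + 273.556ms (3/7)
7. 2188.45ms @ 24/7 + 273.556ms (3/7)
8. 2462.006ms @ 27/7 + 273.556ms (3/7)
9. 2735.562ms @ 30/7 + 273.556ms (3/7)
10. 3009.119ms @ 33/7 + 273.556ms (3/7)
11. 3282.675ms @ 36/7 + 273.556ms (3/7)
12. 3556.231ms @ 39/7 + 273.556ms (3/7)
13. 3829.787ms @ 6 + 957.447ms (3/2)
14. 4787.234ms @ 15/2 + 957.447ms (3/2)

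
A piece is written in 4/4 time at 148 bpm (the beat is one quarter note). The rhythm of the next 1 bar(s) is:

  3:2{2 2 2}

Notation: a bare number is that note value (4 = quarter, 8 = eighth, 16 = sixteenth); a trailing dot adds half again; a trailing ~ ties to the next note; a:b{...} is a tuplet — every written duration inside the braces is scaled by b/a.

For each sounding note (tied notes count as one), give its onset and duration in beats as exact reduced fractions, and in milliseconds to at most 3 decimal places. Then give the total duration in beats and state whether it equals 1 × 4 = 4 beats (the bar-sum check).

1) 0.0ms=0b +540.541ms=4/3b
2) 540.541ms=4/3b +540.541ms=4/3b
3) 1081.081ms=8/3b +540.541ms=4/3b
Σ=4b of 4 (148bpm 4/4) — PASS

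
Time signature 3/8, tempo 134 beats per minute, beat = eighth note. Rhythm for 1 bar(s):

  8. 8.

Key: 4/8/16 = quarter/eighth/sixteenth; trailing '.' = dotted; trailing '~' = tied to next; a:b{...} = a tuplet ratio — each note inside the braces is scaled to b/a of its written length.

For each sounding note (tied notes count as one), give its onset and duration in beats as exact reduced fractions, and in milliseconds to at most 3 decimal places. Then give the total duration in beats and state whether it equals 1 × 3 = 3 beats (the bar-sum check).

1) 0.0ms=0b +671.642ms=3/2b
2) 671.642ms=3/2b +671.642ms=3/2b
Σ=3b of 3 (134bpm 3/8) — PASS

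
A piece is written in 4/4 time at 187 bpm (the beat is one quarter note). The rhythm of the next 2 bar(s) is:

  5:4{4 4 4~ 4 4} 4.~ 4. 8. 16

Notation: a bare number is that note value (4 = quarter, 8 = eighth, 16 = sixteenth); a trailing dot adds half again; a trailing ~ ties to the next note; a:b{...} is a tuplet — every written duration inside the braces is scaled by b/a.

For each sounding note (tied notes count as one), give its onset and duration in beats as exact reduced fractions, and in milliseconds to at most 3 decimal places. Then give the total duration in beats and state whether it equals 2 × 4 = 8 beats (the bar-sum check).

1) 0.0ms=0b +256.684ms=4/5b
2) 256.684ms=4/5b +256.684ms=4/5b
3) 513.369ms=8/5b +513.369ms=8/5b
4) 1026.738ms=16/5b +256.684ms=4/5b
5) 1283.422ms=4b +962.567ms=3b
6) 2245.989ms=7b +240.642ms=3/4b
7) 2486.631ms=31/4b +80.214ms=1/4b
Σ=8b of 8 (187bpm 4/4) — PASS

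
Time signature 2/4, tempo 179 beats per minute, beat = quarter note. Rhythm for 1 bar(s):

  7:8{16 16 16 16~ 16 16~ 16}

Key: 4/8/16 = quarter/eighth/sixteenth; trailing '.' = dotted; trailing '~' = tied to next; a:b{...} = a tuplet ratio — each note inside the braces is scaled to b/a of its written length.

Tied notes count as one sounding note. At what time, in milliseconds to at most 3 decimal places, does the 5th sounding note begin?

note 5 onset = 10/7b = 478.851ms

1. 0.0ms @ 0 + 95.77ms (2/7)
2. 95.77ms @ 2/7 + 95.77ms (2/7)
3. 191.54ms @ 4/7 + 95.77ms (2/7)
4. 287.31ms @ 6/7 + 191.54ms (4/7)
5. 478.851ms @ 10/7 + 191.54ms (4/7)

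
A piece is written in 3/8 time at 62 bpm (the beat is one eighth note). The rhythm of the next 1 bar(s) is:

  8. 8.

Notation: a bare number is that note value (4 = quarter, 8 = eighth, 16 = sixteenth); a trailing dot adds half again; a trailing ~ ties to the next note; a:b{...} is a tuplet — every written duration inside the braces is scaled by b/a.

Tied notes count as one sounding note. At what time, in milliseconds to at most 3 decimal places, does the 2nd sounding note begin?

note 2 onset = 3/2b = 1451.613ms

1. 0.0ms @ 0 + 1451.613ms (3/2)
2. 1451.613ms @ 3/2 + 1451.613ms (3/2)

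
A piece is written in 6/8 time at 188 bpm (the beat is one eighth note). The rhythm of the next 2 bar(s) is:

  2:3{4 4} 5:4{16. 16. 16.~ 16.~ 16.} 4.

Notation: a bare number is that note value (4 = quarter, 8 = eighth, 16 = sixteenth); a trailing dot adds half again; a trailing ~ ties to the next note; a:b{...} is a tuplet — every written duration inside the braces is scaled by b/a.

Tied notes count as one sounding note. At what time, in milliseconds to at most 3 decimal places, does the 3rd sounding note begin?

1. 0.0ms @ 0 + 957.447ms (3)
2. 957.447ms @ 3 + 957.447ms (3)
3. 1914.894ms @ 6 + 191.489ms (3/5)
4. 2106.383ms @ 33/5 + 191.489ms (3/5)
5. 2297.872ms @ 36/5 + 574.468ms (9/5)
6. 2872.34ms @ 9 + 957.447ms (3)

note 3 onset = 6b = 1914.894ms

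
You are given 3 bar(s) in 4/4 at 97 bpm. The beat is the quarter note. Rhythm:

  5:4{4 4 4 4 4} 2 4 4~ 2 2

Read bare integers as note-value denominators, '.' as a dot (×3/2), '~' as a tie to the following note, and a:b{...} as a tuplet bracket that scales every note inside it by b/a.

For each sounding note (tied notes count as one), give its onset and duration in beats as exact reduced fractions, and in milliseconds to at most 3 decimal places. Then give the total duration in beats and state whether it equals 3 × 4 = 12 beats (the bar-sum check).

1) 0.0ms=0b +494.845ms=4/5b
2) 494.845ms=4/5b +494.845ms=4/5b
3) 989.691ms=8/5b +494.845ms=4/5b
4) 1484.536ms=12/5b +494.845ms=4/5b
5) 1979.381ms=16/5b +494.845ms=4/5b
6) 2474.227ms=4b +1237.113ms=2b
7) 3711.34ms=6b +618.557ms=1b
8) 4329.897ms=7b +1855.67ms=3b
9) 6185.567ms=10b +1237.113ms=2b
Σ=12b of 12 (97bpm 4/4) — PASS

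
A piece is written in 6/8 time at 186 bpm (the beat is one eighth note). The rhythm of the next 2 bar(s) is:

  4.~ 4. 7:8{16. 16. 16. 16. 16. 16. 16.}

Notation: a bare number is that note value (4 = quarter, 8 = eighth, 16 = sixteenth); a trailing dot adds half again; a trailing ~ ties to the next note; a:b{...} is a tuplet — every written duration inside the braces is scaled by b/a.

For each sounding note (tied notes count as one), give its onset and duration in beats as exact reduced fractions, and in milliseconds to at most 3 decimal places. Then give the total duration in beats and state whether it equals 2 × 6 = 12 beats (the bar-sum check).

1) 0.0ms=0b +1935.484ms=6b
2) 1935.484ms=6b +276.498ms=6/7b
3) 2211.982ms=48/7b +276.498ms=6/7b
4) 2488.479ms=54/7b +276.498ms=6/7b
5) 2764.977ms=60/7b +276.498ms=6/7b
6) 3041.475ms=66/7b +276.498ms=6/7b
7) 3317.972ms=72/7b +276.498ms=6/7b
8) 3594.47ms=78/7b +276.498ms=6/7b
Σ=12b of 12 (186bpm 6/8) — PASS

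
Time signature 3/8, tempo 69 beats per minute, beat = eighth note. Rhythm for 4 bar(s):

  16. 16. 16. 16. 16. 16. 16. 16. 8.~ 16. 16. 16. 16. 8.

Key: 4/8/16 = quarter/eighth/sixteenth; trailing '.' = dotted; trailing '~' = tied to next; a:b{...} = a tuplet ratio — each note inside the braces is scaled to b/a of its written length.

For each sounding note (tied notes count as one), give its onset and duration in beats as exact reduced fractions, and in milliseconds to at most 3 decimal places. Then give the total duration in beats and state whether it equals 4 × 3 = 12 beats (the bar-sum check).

1) 0.0ms=0b +652.174ms=3/4b
2) 652.174ms=3/4b +652.174ms=3/4b
3) 1304.348ms=3/2b +652.174ms=3/4b
4) 1956.522ms=9/4b +652.174ms=3/4b
5) 2608.696ms=3b +652.174ms=3/4b
6) 3260.87ms=15/4b +652.174ms=3/4b
7) 3913.043ms=9/2b +652.174ms=3/4b
8) 4565.217ms=21/4b +652.174ms=3/4b
9) 5217.391ms=6b +1956.522ms=9/4b
10) 7173.913ms=33/4b +652.174ms=3/4b
11) 7826.087ms=9b +652.174ms=3/4b
12) 8478.261ms=39/4b +652.174ms=3/4b
13) 9130.435ms=21/2b +1304.348ms=3/2b
Σ=12b of 12 (69bpm 3/8) — PASS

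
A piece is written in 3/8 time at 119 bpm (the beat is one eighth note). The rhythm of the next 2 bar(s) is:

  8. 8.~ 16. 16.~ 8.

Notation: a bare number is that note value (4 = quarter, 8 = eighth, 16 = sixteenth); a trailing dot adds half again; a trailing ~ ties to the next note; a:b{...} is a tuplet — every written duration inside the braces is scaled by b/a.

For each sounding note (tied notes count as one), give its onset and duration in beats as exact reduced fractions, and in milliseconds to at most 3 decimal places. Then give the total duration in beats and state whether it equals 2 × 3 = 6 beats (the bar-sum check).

1) 0.0ms=0b +756.303ms=3/2b
2) 756.303ms=3/2b +1134.454ms=9/4b
3) 1890.756ms=15/4b +1134.454ms=9/4b
Σ=6b of 6 (119bpm 3/8) — PASS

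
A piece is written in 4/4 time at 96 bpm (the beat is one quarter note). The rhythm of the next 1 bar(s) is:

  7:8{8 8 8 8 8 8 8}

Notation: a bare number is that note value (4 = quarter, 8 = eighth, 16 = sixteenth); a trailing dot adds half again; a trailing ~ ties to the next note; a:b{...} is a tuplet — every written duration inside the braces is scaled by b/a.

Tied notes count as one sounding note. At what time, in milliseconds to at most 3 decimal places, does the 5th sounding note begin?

note 5 onset = 16/7b = 1428.571ms

1. 0.0ms @ 0 + 357.143ms (4/7)
2. 357.143ms @ 4/7 + 357.143ms (4/7)
3. 714.286ms @ 8/7 + 357.143ms (4/7)
4. 1071.429ms @ 12/7 + 357.143ms (4/7)
5. 1428.571ms @ 16/7 + 357.143ms (4/7)
6. 1785.714ms @ 20/7 + 357.143ms (4/7)
7. 2142.857ms @ 24/7 + 357.143ms (4/7)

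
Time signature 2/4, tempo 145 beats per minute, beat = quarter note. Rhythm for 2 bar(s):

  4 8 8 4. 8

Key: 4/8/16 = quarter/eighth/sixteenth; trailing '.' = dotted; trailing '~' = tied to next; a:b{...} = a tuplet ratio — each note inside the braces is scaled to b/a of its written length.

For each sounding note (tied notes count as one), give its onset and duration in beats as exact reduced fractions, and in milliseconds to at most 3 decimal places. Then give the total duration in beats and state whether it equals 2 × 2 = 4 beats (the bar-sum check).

1) 0.0ms=0b +413.793ms=1b
2) 413.793ms=1b +206.897ms=1/2b
3) 620.69ms=3/2b +206.897ms=1/2b
4) 827.586ms=2b +620.69ms=3/2b
5) 1448.276ms=7/2b +206.897ms=1/2b
Σ=4b of 4 (145bpm 2/4) — PASS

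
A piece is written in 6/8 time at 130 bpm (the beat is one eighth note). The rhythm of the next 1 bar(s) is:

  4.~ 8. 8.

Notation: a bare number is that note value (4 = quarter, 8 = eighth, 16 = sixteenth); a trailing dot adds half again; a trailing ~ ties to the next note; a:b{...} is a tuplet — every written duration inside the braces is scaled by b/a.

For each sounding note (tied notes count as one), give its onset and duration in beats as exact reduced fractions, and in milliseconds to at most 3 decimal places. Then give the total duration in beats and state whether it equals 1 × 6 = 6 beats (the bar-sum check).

1) 0.0ms=0b +2076.923ms=9/2b
2) 2076.923ms=9/2b +692.308ms=3/2b
Σ=6b of 6 (130bpm 6/8) — PASS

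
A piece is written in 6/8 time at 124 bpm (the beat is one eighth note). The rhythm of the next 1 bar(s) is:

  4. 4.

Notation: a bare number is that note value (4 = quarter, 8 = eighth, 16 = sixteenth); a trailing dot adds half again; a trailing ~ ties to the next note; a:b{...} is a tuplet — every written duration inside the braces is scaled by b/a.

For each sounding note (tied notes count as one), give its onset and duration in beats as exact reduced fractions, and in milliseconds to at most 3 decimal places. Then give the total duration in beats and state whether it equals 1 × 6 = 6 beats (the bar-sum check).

1) 0.0ms=0b +1451.613ms=3b
2) 1451.613ms=3b +1451.613ms=3b
Σ=6b of 6 (124bpm 6/8) — PASS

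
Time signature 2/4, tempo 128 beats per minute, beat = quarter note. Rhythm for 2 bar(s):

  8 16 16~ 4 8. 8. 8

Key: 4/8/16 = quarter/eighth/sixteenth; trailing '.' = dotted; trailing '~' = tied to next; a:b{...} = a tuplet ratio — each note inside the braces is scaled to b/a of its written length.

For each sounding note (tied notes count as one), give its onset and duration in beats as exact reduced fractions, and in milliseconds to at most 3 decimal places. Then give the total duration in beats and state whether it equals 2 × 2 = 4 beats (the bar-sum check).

1) 0.0ms=0b +234.375ms=1/2b
2) 234.375ms=1/2b +117.188ms=1/4b
3) 351.562ms=3/4b +585.938ms=5/4b
4) 937.5ms=2b +351.562ms=3/4b
5) 1289.062ms=11/4b +351.562ms=3/4b
6) 1640.625ms=7/2b +234.375ms=1/2b
Σ=4b of 4 (128bpm 2/4) — PASS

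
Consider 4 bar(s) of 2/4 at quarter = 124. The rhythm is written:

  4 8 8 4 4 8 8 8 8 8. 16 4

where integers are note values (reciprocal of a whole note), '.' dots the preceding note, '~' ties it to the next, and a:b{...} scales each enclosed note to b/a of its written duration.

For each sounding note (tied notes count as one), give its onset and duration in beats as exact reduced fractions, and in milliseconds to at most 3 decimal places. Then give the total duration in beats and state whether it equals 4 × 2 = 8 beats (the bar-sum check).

1) 0.0ms=0b +483.871ms=1b
2) 483.871ms=1b +241.935ms=1/2b
3) 725.806ms=3/2b +241.935ms=1/2b
4) 967.742ms=2b +483.871ms=1b
5) 1451.613ms=3b +483.871ms=1b
6) 1935.484ms=4b +241.935ms=1/2b
7) 2177.419ms=9/2b +241.935ms=1/2b
8) 2419.355ms=5b +241.935ms=1/2b
9) 2661.29ms=11/2b +241.935ms=1/2b
10) 2903.226ms=6b +362.903ms=3/4b
11) 3266.129ms=27/4b +120.968ms=1/4b
12) 3387.097ms=7b +483.871ms=1b
Σ=8b of 8 (124bpm 2/4) — PASS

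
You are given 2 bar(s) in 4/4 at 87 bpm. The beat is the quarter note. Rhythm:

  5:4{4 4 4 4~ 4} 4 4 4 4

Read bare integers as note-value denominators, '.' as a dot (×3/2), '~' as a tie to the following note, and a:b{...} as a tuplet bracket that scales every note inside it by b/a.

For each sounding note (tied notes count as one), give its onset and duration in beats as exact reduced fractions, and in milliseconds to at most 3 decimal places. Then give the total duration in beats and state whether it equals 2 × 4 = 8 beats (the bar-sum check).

1) 0.0ms=0b +551.724ms=4/5b
2) 551.724ms=4/5b +551.724ms=4/5b
3) 1103.448ms=8/5b +551.724ms=4/5b
4) 1655.172ms=12/5b +1103.448ms=8/5b
5) 2758.621ms=4b +689.655ms=1b
6) 3448.276ms=5b +689.655ms=1b
7) 4137.931ms=6b +689.655ms=1b
8) 4827.586ms=7b +689.655ms=1b
Σ=8b of 8 (87bpm 4/4) — PASS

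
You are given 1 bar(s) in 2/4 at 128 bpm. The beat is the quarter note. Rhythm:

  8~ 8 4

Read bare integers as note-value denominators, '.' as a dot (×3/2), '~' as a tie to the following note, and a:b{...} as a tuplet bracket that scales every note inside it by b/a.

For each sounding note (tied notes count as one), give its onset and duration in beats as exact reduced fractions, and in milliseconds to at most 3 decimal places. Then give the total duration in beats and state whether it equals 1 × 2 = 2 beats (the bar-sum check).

1) 0.0ms=0b +468.75ms=1b
2) 468.75ms=1b +468.75ms=1b
Σ=2b of 2 (128bpm 2/4) — PASS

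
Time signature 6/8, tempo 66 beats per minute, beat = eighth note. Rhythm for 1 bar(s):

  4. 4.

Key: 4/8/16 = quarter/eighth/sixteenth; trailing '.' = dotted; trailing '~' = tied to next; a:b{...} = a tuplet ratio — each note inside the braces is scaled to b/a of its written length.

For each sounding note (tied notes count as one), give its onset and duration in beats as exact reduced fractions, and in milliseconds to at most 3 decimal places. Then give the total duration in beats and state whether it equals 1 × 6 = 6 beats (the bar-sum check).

1) 0.0ms=0b +2727.273ms=3b
2) 2727.273ms=3b +2727.273ms=3b
Σ=6b of 6 (66bpm 6/8) — PASS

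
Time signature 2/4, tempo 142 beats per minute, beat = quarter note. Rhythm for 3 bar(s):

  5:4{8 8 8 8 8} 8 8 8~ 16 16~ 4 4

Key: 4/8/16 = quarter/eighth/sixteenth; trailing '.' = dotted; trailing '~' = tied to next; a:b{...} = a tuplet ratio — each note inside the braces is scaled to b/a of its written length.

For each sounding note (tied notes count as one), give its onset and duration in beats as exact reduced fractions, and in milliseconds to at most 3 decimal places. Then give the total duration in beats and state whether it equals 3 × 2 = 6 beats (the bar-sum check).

1) 0.0ms=0b +169.014ms=2/5b
2) 169.014ms=2/5b +169.014ms=2/5b
3) 338.028ms=4/5b +169.014ms=2/5b
4) 507.042ms=6/5b +169.014ms=2/5b
5) 676.056ms=8/5b +169.014ms=2/5b
6) 845.07ms=2b +211.268ms=1/2b
7) 1056.338ms=5/2b +211.268ms=1/2b
8) 1267.606ms=3b +316.901ms=3/4b
9) 1584.507ms=15/4b +528.169ms=5/4b
10) 2112.676ms=5b +422.535ms=1b
Σ=6b of 6 (142bpm 2/4) — PASS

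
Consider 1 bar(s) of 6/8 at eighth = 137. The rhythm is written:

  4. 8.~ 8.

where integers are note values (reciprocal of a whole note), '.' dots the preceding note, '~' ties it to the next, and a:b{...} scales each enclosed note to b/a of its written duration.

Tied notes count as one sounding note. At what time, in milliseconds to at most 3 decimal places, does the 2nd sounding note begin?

1. 0.0ms @ 0 + 1313.869ms (3)
2. 1313.869ms @ 3 + 1313.869ms (3)

note 2 onset = 3b = 1313.869ms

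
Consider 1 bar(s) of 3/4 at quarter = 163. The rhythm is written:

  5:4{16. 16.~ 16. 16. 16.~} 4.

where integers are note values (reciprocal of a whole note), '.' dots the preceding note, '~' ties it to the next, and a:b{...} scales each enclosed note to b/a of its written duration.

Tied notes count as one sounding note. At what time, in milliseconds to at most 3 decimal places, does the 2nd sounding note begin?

note 2 onset = 3/10b = 110.429ms

1. 0.0ms @ 0 + 110.429ms (3/10)
2. 110.429ms @ 3/10 + 220.859ms (3/5)
3. 331.288ms @ 9/10 + 110.429ms (3/10)
4. 441.718ms @ 6/5 + 662.577ms (9/5)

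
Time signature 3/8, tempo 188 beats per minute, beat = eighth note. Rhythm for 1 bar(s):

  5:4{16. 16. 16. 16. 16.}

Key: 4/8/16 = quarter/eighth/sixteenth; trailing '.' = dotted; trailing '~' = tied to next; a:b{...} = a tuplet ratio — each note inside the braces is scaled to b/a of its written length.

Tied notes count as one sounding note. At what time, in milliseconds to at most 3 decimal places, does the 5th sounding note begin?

1. 0.0ms @ 0 + 191.489ms (3/5)
2. 191.489ms @ 3/5 + 191.489ms (3/5)
3. 382.979ms @ 6/5 + 191.489ms (3/5)
4. 574.468ms @ 9/5 + 191.489ms (3/5)
5. 765.957ms @ 12/5 + 191.489ms (3/5)

note 5 onset = 12/5b = 765.957ms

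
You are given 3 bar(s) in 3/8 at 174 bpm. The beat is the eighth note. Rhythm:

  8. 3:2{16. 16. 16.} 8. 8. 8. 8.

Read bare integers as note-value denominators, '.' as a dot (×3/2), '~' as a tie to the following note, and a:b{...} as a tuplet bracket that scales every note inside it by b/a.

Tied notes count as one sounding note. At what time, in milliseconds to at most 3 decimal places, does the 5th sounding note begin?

1. 0.0ms @ 0 + 517.241ms (3/2)
2. 517.241ms @ 3/2 + 172.414ms (1/2)
3. 689.655ms @ 2 + 172.414ms (1/2)
4. 862.069ms @ 5/2 + 172.414ms (1/2)
5. 1034.483ms @ 3 + 517.241ms (3/2)
6. 1551.724ms @ 9/2 + 517.241ms (3/2)
7. 2068.966ms @ 6 + 517.241ms (3/2)
8. 2586.207ms @ 15/2 + 517.241ms (3/2)

note 5 onset = 3b = 1034.483ms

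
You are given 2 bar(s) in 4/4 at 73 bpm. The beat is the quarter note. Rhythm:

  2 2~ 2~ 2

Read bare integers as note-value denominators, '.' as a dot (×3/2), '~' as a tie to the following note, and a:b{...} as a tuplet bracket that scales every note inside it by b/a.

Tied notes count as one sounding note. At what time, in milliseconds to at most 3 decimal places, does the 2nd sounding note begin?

1. 0.0ms @ 0 + 1643.836ms (2)
2. 1643.836ms @ 2 + 4931.507ms (6)

note 2 onset = 2b = 1643.836ms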